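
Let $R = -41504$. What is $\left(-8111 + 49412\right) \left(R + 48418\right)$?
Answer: $285555114$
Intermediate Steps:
$\left(-8111 + 49412\right) \left(R + 48418\right) = \left(-8111 + 49412\right) \left(-41504 + 48418\right) = 41301 \cdot 6914 = 285555114$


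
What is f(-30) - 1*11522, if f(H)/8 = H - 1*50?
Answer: -12162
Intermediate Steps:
f(H) = -400 + 8*H (f(H) = 8*(H - 1*50) = 8*(H - 50) = 8*(-50 + H) = -400 + 8*H)
f(-30) - 1*11522 = (-400 + 8*(-30)) - 1*11522 = (-400 - 240) - 11522 = -640 - 11522 = -12162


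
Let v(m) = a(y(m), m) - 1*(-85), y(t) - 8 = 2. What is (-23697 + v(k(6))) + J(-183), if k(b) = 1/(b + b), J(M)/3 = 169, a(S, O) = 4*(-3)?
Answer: -23117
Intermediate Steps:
y(t) = 10 (y(t) = 8 + 2 = 10)
a(S, O) = -12
J(M) = 507 (J(M) = 3*169 = 507)
k(b) = 1/(2*b)
v(m) = 73 (v(m) = -12 - 1*(-85) = -12 + 85 = 73)
(-23697 + v(k(6))) + J(-183) = (-23697 + 73) + 507 = -23624 + 507 = -23117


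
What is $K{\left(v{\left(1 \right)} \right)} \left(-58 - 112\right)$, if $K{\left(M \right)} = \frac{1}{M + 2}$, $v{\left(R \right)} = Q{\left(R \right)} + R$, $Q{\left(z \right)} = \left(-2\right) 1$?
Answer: $-170$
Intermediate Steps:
$Q{\left(z \right)} = -2$
$v{\left(R \right)} = -2 + R$
$K{\left(M \right)} = \frac{1}{2 + M}$
$K{\left(v{\left(1 \right)} \right)} \left(-58 - 112\right) = \frac{-58 - 112}{2 + \left(-2 + 1\right)} = \frac{1}{2 - 1} \left(-170\right) = 1^{-1} \left(-170\right) = 1 \left(-170\right) = -170$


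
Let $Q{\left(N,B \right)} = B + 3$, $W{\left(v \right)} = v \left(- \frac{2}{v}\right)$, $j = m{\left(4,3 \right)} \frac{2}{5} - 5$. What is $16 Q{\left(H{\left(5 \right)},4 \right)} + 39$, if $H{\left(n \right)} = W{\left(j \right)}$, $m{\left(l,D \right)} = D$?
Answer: $151$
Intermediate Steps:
$j = - \frac{19}{5}$ ($j = 3 \cdot \frac{2}{5} - 5 = \frac{6}{5} - 5 = - \frac{19}{5} \approx -3.8$)
$W{\left(v \right)} = -2$
$H{\left(n \right)} = -2$
$Q{\left(N,B \right)} = 3 + B$
$16 Q{\left(H{\left(5 \right)},4 \right)} + 39 = 16 \left(3 + 4\right) + 39 = 16 \cdot 7 + 39 = 112 + 39 = 151$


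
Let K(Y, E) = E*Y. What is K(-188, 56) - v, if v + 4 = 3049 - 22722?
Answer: 9149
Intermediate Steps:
v = -19677 (v = -4 + (3049 - 22722) = -4 - 19673 = -19677)
K(-188, 56) - v = 56*(-188) - 1*(-19677) = -10528 + 19677 = 9149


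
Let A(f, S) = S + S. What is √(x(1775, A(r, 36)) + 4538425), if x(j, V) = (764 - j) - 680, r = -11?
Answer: √4536734 ≈ 2130.0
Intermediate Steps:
A(f, S) = 2*S
x(j, V) = 84 - j
√(x(1775, A(r, 36)) + 4538425) = √((84 - 1*1775) + 4538425) = √((84 - 1775) + 4538425) = √(-1691 + 4538425) = √4536734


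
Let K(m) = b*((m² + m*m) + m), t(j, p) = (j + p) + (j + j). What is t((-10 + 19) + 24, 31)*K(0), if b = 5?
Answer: 0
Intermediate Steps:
t(j, p) = p + 3*j (t(j, p) = (j + p) + 2*j = p + 3*j)
K(m) = 5*m + 10*m² (K(m) = 5*((m² + m*m) + m) = 5*((m² + m²) + m) = 5*(2*m² + m) = 5*(m + 2*m²) = 5*m + 10*m²)
t((-10 + 19) + 24, 31)*K(0) = (31 + 3*((-10 + 19) + 24))*(5*0*(1 + 2*0)) = (31 + 3*(9 + 24))*(5*0*(1 + 0)) = (31 + 3*33)*(5*0*1) = (31 + 99)*0 = 130*0 = 0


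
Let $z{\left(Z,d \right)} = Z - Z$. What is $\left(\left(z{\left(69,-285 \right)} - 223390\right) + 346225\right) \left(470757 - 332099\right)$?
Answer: $17032055430$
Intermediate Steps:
$z{\left(Z,d \right)} = 0$
$\left(\left(z{\left(69,-285 \right)} - 223390\right) + 346225\right) \left(470757 - 332099\right) = \left(\left(0 - 223390\right) + 346225\right) \left(470757 - 332099\right) = \left(\left(0 - 223390\right) + 346225\right) 138658 = \left(-223390 + 346225\right) 138658 = 122835 \cdot 138658 = 17032055430$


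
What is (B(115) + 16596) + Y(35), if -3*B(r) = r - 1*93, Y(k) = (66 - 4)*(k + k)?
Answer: 62786/3 ≈ 20929.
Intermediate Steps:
Y(k) = 124*k (Y(k) = 62*(2*k) = 124*k)
B(r) = 31 - r/3 (B(r) = -(r - 1*93)/3 = -(r - 93)/3 = -(-93 + r)/3 = 31 - r/3)
(B(115) + 16596) + Y(35) = ((31 - 1/3*115) + 16596) + 124*35 = ((31 - 115/3) + 16596) + 4340 = (-22/3 + 16596) + 4340 = 49766/3 + 4340 = 62786/3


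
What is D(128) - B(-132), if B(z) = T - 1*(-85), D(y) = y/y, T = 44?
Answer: -128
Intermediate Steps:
D(y) = 1
B(z) = 129 (B(z) = 44 - 1*(-85) = 44 + 85 = 129)
D(128) - B(-132) = 1 - 1*129 = 1 - 129 = -128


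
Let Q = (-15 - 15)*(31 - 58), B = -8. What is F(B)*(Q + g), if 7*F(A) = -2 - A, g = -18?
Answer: 4752/7 ≈ 678.86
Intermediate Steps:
Q = 810 (Q = -30*(-27) = 810)
F(A) = -2/7 - A/7 (F(A) = (-2 - A)/7 = -2/7 - A/7)
F(B)*(Q + g) = (-2/7 - ⅐*(-8))*(810 - 18) = (-2/7 + 8/7)*792 = (6/7)*792 = 4752/7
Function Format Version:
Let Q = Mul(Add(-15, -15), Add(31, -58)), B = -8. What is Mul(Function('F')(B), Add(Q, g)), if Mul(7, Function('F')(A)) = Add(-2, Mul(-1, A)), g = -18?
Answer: Rational(4752, 7) ≈ 678.86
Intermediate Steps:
Q = 810 (Q = Mul(-30, -27) = 810)
Function('F')(A) = Add(Rational(-2, 7), Mul(Rational(-1, 7), A)) (Function('F')(A) = Mul(Rational(1, 7), Add(-2, Mul(-1, A))) = Add(Rational(-2, 7), Mul(Rational(-1, 7), A)))
Mul(Function('F')(B), Add(Q, g)) = Mul(Add(Rational(-2, 7), Mul(Rational(-1, 7), -8)), Add(810, -18)) = Mul(Add(Rational(-2, 7), Rational(8, 7)), 792) = Mul(Rational(6, 7), 792) = Rational(4752, 7)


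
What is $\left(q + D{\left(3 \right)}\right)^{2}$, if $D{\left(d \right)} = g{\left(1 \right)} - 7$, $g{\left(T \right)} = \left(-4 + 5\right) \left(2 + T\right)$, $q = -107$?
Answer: $12321$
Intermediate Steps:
$g{\left(T \right)} = 2 + T$ ($g{\left(T \right)} = 1 \left(2 + T\right) = 2 + T$)
$D{\left(d \right)} = -4$ ($D{\left(d \right)} = \left(2 + 1\right) - 7 = 3 - 7 = -4$)
$\left(q + D{\left(3 \right)}\right)^{2} = \left(-107 - 4\right)^{2} = \left(-111\right)^{2} = 12321$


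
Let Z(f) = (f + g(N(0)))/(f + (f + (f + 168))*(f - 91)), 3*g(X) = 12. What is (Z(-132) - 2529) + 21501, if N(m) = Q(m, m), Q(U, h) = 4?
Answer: 100912036/5319 ≈ 18972.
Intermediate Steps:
N(m) = 4
g(X) = 4 (g(X) = (⅓)*12 = 4)
Z(f) = (4 + f)/(f + (-91 + f)*(168 + 2*f)) (Z(f) = (f + 4)/(f + (f + (f + 168))*(f - 91)) = (4 + f)/(f + (f + (168 + f))*(-91 + f)) = (4 + f)/(f + (168 + 2*f)*(-91 + f)) = (4 + f)/(f + (-91 + f)*(168 + 2*f)))
(Z(-132) - 2529) + 21501 = ((4 - 132)/(-15288 - 13*(-132) + 2*(-132)²) - 2529) + 21501 = (-128/(-15288 + 1716 + 2*17424) - 2529) + 21501 = (-128/(-15288 + 1716 + 34848) - 2529) + 21501 = (-128/21276 - 2529) + 21501 = ((1/21276)*(-128) - 2529) + 21501 = (-32/5319 - 2529) + 21501 = -13451783/5319 + 21501 = 100912036/5319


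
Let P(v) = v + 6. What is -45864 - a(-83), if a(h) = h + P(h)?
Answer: -45704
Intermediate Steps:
P(v) = 6 + v
a(h) = 6 + 2*h (a(h) = h + (6 + h) = 6 + 2*h)
-45864 - a(-83) = -45864 - (6 + 2*(-83)) = -45864 - (6 - 166) = -45864 - 1*(-160) = -45864 + 160 = -45704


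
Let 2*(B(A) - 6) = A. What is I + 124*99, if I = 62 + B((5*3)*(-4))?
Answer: 12314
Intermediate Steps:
B(A) = 6 + A/2
I = 38 (I = 62 + (6 + ((5*3)*(-4))/2) = 62 + (6 + (15*(-4))/2) = 62 + (6 + (½)*(-60)) = 62 + (6 - 30) = 62 - 24 = 38)
I + 124*99 = 38 + 124*99 = 38 + 12276 = 12314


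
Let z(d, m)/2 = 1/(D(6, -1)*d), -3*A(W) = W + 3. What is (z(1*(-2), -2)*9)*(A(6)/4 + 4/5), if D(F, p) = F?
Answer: -3/40 ≈ -0.075000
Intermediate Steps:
A(W) = -1 - W/3 (A(W) = -(W + 3)/3 = -(3 + W)/3 = -1 - W/3)
z(d, m) = 1/(3*d) (z(d, m) = 2*(1/(6*d)) = 1/(3*d))
(z(1*(-2), -2)*9)*(A(6)/4 + 4/5) = ((1/(3*((1*(-2)))))*9)*((-1 - ⅓*6)/4 + 4/5) = (((⅓)/(-2))*9)*((-1 - 2)*(¼) + 4*(⅕)) = (((⅓)*(-½))*9)*(-3*¼ + ⅘) = (-⅙*9)*(-¾ + ⅘) = -3/2*1/20 = -3/40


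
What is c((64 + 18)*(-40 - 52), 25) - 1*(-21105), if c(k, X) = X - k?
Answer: 28674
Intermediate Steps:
c((64 + 18)*(-40 - 52), 25) - 1*(-21105) = (25 - (64 + 18)*(-40 - 52)) - 1*(-21105) = (25 - 82*(-92)) + 21105 = (25 - 1*(-7544)) + 21105 = (25 + 7544) + 21105 = 7569 + 21105 = 28674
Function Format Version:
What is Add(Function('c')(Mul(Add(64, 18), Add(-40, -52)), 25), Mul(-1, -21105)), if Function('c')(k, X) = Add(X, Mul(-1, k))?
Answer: 28674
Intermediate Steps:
Add(Function('c')(Mul(Add(64, 18), Add(-40, -52)), 25), Mul(-1, -21105)) = Add(Add(25, Mul(-1, Mul(Add(64, 18), Add(-40, -52)))), Mul(-1, -21105)) = Add(Add(25, Mul(-1, Mul(82, -92))), 21105) = Add(Add(25, Mul(-1, -7544)), 21105) = Add(Add(25, 7544), 21105) = Add(7569, 21105) = 28674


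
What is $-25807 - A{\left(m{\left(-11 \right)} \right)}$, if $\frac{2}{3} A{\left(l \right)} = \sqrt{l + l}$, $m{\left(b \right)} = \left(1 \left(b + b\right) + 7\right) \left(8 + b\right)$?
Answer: $-25807 - \frac{9 \sqrt{10}}{2} \approx -25821.0$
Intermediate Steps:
$m{\left(b \right)} = \left(7 + 2 b\right) \left(8 + b\right)$ ($m{\left(b \right)} = \left(1 \cdot 2 b + 7\right) \left(8 + b\right) = \left(2 b + 7\right) \left(8 + b\right) = \left(7 + 2 b\right) \left(8 + b\right)$)
$A{\left(l \right)} = \frac{3 \sqrt{2} \sqrt{l}}{2}$ ($A{\left(l \right)} = \frac{3 \sqrt{l + l}}{2} = \frac{3 \sqrt{2 l}}{2} = \frac{3 \sqrt{2} \sqrt{l}}{2}$)
$-25807 - A{\left(m{\left(-11 \right)} \right)} = -25807 - \frac{3 \sqrt{2} \sqrt{56 + 2 \left(-11\right)^{2} + 23 \left(-11\right)}}{2} = -25807 - \frac{3 \sqrt{2} \sqrt{56 + 2 \cdot 121 - 253}}{2} = -25807 - \frac{3 \sqrt{2} \sqrt{56 + 242 - 253}}{2} = -25807 - \frac{3 \sqrt{2} \sqrt{45}}{2} = -25807 - \frac{3 \sqrt{2} \cdot 3 \sqrt{5}}{2} = -25807 - \frac{9 \sqrt{10}}{2}$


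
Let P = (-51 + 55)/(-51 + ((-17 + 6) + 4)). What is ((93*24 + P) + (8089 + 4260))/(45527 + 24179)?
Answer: 422847/2021474 ≈ 0.20918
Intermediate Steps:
P = -2/29 (P = 4/(-51 + (-11 + 4)) = 4/(-51 - 7) = 4/(-58) = 4*(-1/58) = -2/29 ≈ -0.068966)
((93*24 + P) + (8089 + 4260))/(45527 + 24179) = ((93*24 - 2/29) + (8089 + 4260))/(45527 + 24179) = ((2232 - 2/29) + 12349)/69706 = (64726/29 + 12349)*(1/69706) = (422847/29)*(1/69706) = 422847/2021474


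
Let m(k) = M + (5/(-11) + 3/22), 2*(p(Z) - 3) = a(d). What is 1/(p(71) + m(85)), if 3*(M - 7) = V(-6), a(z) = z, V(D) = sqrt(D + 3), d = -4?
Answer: 11154/86167 - 484*I*sqrt(3)/86167 ≈ 0.12945 - 0.0097289*I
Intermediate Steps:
V(D) = sqrt(3 + D)
p(Z) = 1 (p(Z) = 3 + (1/2)*(-4) = 3 - 2 = 1)
M = 7 + I*sqrt(3)/3 (M = 7 + sqrt(3 - 6)/3 = 7 + sqrt(-3)/3 = 7 + (I*sqrt(3))/3 = 7 + I*sqrt(3)/3 ≈ 7.0 + 0.57735*I)
m(k) = 147/22 + I*sqrt(3)/3 (m(k) = (7 + I*sqrt(3)/3) + (5/(-11) + 3/22) = (7 + I*sqrt(3)/3) + (5*(-1/11) + 3*(1/22)) = (7 + I*sqrt(3)/3) + (-5/11 + 3/22) = (7 + I*sqrt(3)/3) - 7/22 = 147/22 + I*sqrt(3)/3)
1/(p(71) + m(85)) = 1/(1 + (147/22 + I*sqrt(3)/3)) = 1/(169/22 + I*sqrt(3)/3)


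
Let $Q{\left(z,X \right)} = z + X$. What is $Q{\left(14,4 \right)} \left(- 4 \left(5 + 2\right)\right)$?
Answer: $-504$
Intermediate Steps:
$Q{\left(z,X \right)} = X + z$
$Q{\left(14,4 \right)} \left(- 4 \left(5 + 2\right)\right) = \left(4 + 14\right) \left(- 4 \left(5 + 2\right)\right) = 18 \left(\left(-4\right) 7\right) = 18 \left(-28\right) = -504$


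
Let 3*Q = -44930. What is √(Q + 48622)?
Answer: 2*√75702/3 ≈ 183.43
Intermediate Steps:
Q = -44930/3 (Q = (⅓)*(-44930) = -44930/3 ≈ -14977.)
√(Q + 48622) = √(-44930/3 + 48622) = √(100936/3) = 2*√75702/3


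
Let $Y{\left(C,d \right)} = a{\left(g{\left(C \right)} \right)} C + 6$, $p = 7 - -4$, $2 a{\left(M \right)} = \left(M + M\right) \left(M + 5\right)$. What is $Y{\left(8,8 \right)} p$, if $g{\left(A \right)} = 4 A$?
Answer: $104258$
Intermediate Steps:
$a{\left(M \right)} = M \left(5 + M\right)$ ($a{\left(M \right)} = \frac{\left(M + M\right) \left(M + 5\right)}{2} = \frac{2 M \left(5 + M\right)}{2} = M \left(5 + M\right)$)
$p = 11$ ($p = 7 + 4 = 11$)
$Y{\left(C,d \right)} = 6 + 4 C^{2} \left(5 + 4 C\right)$ ($Y{\left(C,d \right)} = 4 C \left(5 + 4 C\right) C + 6 = 4 C^{2} \left(5 + 4 C\right) + 6 = 6 + 4 C^{2} \left(5 + 4 C\right)$)
$Y{\left(8,8 \right)} p = \left(6 + 16 \cdot 8^{3} + 20 \cdot 8^{2}\right) 11 = \left(6 + 16 \cdot 512 + 20 \cdot 64\right) 11 = \left(6 + 8192 + 1280\right) 11 = 9478 \cdot 11 = 104258$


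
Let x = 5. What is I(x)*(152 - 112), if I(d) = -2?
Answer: -80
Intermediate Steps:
I(x)*(152 - 112) = -2*(152 - 112) = -2*40 = -80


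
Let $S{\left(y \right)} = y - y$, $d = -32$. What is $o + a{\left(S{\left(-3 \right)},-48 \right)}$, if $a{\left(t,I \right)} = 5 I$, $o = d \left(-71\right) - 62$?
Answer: $1970$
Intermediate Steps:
$o = 2210$ ($o = \left(-32\right) \left(-71\right) - 62 = 2272 - 62 = 2210$)
$S{\left(y \right)} = 0$
$o + a{\left(S{\left(-3 \right)},-48 \right)} = 2210 + 5 \left(-48\right) = 2210 - 240 = 1970$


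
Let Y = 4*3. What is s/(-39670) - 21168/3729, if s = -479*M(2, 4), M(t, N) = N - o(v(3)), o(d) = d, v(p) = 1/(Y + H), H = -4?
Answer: -2220834853/394478480 ≈ -5.6298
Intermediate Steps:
Y = 12
v(p) = ⅛ (v(p) = 1/(12 - 4) = 1/8 = ⅛)
M(t, N) = -⅛ + N (M(t, N) = N - 1*⅛ = N - ⅛ = -⅛ + N)
s = -14849/8 (s = -479*(-⅛ + 4) = -479*31/8 = -14849/8 ≈ -1856.1)
s/(-39670) - 21168/3729 = -14849/8/(-39670) - 21168/3729 = -14849/8*(-1/39670) - 21168*1/3729 = 14849/317360 - 7056/1243 = -2220834853/394478480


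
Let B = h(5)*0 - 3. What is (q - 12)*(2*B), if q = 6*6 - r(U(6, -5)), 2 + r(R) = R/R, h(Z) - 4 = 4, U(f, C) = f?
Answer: -150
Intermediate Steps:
h(Z) = 8 (h(Z) = 4 + 4 = 8)
r(R) = -1 (r(R) = -2 + R/R = -2 + 1 = -1)
B = -3 (B = 8*0 - 3 = 0 - 3 = -3)
q = 37 (q = 6*6 - 1*(-1) = 36 + 1 = 37)
(q - 12)*(2*B) = (37 - 12)*(2*(-3)) = 25*(-6) = -150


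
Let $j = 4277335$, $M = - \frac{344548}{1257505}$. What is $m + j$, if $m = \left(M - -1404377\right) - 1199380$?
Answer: $\frac{5636554557112}{1257505} \approx 4.4823 \cdot 10^{6}$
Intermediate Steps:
$M = - \frac{344548}{1257505}$ ($M = \left(-344548\right) \frac{1}{1257505} = - \frac{344548}{1257505} \approx -0.27399$)
$m = \frac{257784407937}{1257505}$ ($m = \left(- \frac{344548}{1257505} - -1404377\right) - 1199380 = \left(- \frac{344548}{1257505} + 1404377\right) - 1199380 = \frac{1766010754837}{1257505} - 1199380 = \frac{257784407937}{1257505} \approx 2.05 \cdot 10^{5}$)
$m + j = \frac{257784407937}{1257505} + 4277335 = \frac{5636554557112}{1257505}$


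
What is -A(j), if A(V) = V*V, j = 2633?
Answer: -6932689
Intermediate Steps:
A(V) = V²
-A(j) = -1*2633² = -1*6932689 = -6932689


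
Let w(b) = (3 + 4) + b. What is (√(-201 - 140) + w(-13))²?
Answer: (6 - I*√341)² ≈ -305.0 - 221.59*I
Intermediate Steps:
w(b) = 7 + b
(√(-201 - 140) + w(-13))² = (√(-201 - 140) + (7 - 13))² = (√(-341) - 6)² = (I*√341 - 6)² = (-6 + I*√341)²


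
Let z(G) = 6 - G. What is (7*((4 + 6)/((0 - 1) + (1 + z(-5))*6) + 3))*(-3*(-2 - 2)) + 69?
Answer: 23631/71 ≈ 332.83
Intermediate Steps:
(7*((4 + 6)/((0 - 1) + (1 + z(-5))*6) + 3))*(-3*(-2 - 2)) + 69 = (7*((4 + 6)/((0 - 1) + (1 + (6 - 1*(-5)))*6) + 3))*(-3*(-2 - 2)) + 69 = (7*(10/(-1 + (1 + (6 + 5))*6) + 3))*(-3*(-4)) + 69 = (7*(10/(-1 + (1 + 11)*6) + 3))*12 + 69 = (7*(10/(-1 + 12*6) + 3))*12 + 69 = (7*(10/(-1 + 72) + 3))*12 + 69 = (7*(10/71 + 3))*12 + 69 = (7*(223/71))*12 + 69 = (1561/71)*12 + 69 = 18732/71 + 69 = 23631/71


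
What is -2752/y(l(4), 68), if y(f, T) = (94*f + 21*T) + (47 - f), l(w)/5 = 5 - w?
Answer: -688/485 ≈ -1.4186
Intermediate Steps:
l(w) = 25 - 5*w (l(w) = 5*(5 - w) = 25 - 5*w)
y(f, T) = 47 + 21*T + 93*f (y(f, T) = (21*T + 94*f) + (47 - f) = 47 + 21*T + 93*f)
-2752/y(l(4), 68) = -2752/(47 + 21*68 + 93*(25 - 5*4)) = -2752/(47 + 1428 + 93*(25 - 20)) = -2752/(47 + 1428 + 93*5) = -2752/(47 + 1428 + 465) = -2752/1940 = -2752*1/1940 = -688/485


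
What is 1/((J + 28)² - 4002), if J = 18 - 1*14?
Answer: -1/2978 ≈ -0.00033580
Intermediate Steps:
J = 4 (J = 18 - 14 = 4)
1/((J + 28)² - 4002) = 1/((4 + 28)² - 4002) = 1/(32² - 4002) = 1/(1024 - 4002) = 1/(-2978) = -1/2978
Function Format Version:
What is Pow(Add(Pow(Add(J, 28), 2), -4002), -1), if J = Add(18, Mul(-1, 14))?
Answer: Rational(-1, 2978) ≈ -0.00033580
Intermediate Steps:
J = 4 (J = Add(18, -14) = 4)
Pow(Add(Pow(Add(J, 28), 2), -4002), -1) = Pow(Add(Pow(Add(4, 28), 2), -4002), -1) = Pow(Add(Pow(32, 2), -4002), -1) = Pow(Add(1024, -4002), -1) = Pow(-2978, -1) = Rational(-1, 2978)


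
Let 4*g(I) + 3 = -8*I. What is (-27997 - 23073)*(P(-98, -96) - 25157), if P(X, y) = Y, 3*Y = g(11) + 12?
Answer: 7709705945/6 ≈ 1.2850e+9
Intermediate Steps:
g(I) = -¾ - 2*I (g(I) = -¾ + (-8*I)/4 = -¾ - 2*I)
Y = -43/12 (Y = ((-¾ - 2*11) + 12)/3 = ((-¾ - 22) + 12)/3 = (-91/4 + 12)/3 = (⅓)*(-43/4) = -43/12 ≈ -3.5833)
P(X, y) = -43/12
(-27997 - 23073)*(P(-98, -96) - 25157) = (-27997 - 23073)*(-43/12 - 25157) = -51070*(-301927/12) = 7709705945/6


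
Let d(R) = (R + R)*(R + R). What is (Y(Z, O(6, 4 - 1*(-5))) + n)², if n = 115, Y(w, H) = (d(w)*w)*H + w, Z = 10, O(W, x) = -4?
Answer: 252015625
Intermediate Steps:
d(R) = 4*R² (d(R) = (2*R)*(2*R) = 4*R²)
Y(w, H) = w + 4*H*w³ (Y(w, H) = ((4*w²)*w)*H + w = (4*w³)*H + w = 4*H*w³ + w = w + 4*H*w³)
(Y(Z, O(6, 4 - 1*(-5))) + n)² = ((10 + 4*(-4)*10³) + 115)² = ((10 + 4*(-4)*1000) + 115)² = ((10 - 16000) + 115)² = (-15990 + 115)² = (-15875)² = 252015625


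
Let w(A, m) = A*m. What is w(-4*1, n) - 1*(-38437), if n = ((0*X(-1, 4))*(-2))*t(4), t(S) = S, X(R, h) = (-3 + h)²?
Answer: 38437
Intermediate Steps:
n = 0 (n = ((0*(-3 + 4)²)*(-2))*4 = ((0*1²)*(-2))*4 = ((0*1)*(-2))*4 = (0*(-2))*4 = 0*4 = 0)
w(-4*1, n) - 1*(-38437) = -4*1*0 - 1*(-38437) = -4*0 + 38437 = 0 + 38437 = 38437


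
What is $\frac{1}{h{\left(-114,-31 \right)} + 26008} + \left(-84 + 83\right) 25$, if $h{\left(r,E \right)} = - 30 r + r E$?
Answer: $- \frac{824049}{32962} \approx -25.0$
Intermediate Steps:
$h{\left(r,E \right)} = - 30 r + E r$
$\frac{1}{h{\left(-114,-31 \right)} + 26008} + \left(-84 + 83\right) 25 = \frac{1}{- 114 \left(-30 - 31\right) + 26008} + \left(-84 + 83\right) 25 = \frac{1}{\left(-114\right) \left(-61\right) + 26008} - 25 = \frac{1}{6954 + 26008} - 25 = \frac{1}{32962} - 25 = - \frac{824049}{32962}$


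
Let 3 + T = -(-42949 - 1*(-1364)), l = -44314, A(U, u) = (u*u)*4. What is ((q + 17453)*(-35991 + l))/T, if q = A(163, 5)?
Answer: -1409593665/41582 ≈ -33899.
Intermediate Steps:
A(U, u) = 4*u**2 (A(U, u) = u**2*4 = 4*u**2)
q = 100 (q = 4*5**2 = 4*25 = 100)
T = 41582 (T = -3 - (-42949 - 1*(-1364)) = -3 - (-42949 + 1364) = -3 - 1*(-41585) = -3 + 41585 = 41582)
((q + 17453)*(-35991 + l))/T = ((100 + 17453)*(-35991 - 44314))/41582 = (17553*(-80305))*(1/41582) = -1409593665*1/41582 = -1409593665/41582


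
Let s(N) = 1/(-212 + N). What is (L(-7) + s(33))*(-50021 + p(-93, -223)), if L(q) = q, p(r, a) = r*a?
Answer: 36719628/179 ≈ 2.0514e+5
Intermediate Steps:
p(r, a) = a*r
(L(-7) + s(33))*(-50021 + p(-93, -223)) = (-7 + 1/(-212 + 33))*(-50021 - 223*(-93)) = (-7 + 1/(-179))*(-50021 + 20739) = (-7 - 1/179)*(-29282) = -1254/179*(-29282) = 36719628/179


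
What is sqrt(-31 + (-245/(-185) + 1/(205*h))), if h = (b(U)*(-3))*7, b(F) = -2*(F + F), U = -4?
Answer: I*sqrt(12046768671945)/637140 ≈ 5.4475*I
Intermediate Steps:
b(F) = -4*F
h = -336 (h = (-4*(-4)*(-3))*7 = (16*(-3))*7 = -48*7 = -336)
sqrt(-31 + (-245/(-185) + 1/(205*h))) = sqrt(-31 + (-245/(-185) + 1/(205*(-336)))) = sqrt(-31 + (-245*(-1/185) + (1/205)*(-1/336))) = sqrt(-31 + (49/37 - 1/68880)) = sqrt(-31 + 3375083/2548560) = sqrt(-75630277/2548560) = I*sqrt(12046768671945)/637140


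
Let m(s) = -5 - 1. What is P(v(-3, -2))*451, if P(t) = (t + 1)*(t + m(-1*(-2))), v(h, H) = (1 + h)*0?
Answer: -2706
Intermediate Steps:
m(s) = -6
v(h, H) = 0
P(t) = (1 + t)*(-6 + t) (P(t) = (t + 1)*(t - 6) = (1 + t)*(-6 + t))
P(v(-3, -2))*451 = (-6 + 0² - 5*0)*451 = (-6 + 0 + 0)*451 = -6*451 = -2706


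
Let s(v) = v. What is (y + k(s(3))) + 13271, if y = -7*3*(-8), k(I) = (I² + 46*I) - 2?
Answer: 13584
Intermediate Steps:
k(I) = -2 + I² + 46*I
y = 168 (y = -21*(-8) = 168)
(y + k(s(3))) + 13271 = (168 + (-2 + 3² + 46*3)) + 13271 = (168 + (-2 + 9 + 138)) + 13271 = (168 + 145) + 13271 = 313 + 13271 = 13584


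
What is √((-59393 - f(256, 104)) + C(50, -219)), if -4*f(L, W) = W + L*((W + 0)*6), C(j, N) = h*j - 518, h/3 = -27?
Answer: I*√23999 ≈ 154.92*I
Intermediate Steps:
h = -81 (h = 3*(-27) = -81)
C(j, N) = -518 - 81*j (C(j, N) = -81*j - 518 = -518 - 81*j)
f(L, W) = -W/4 - 3*L*W/2 (f(L, W) = -(W + L*((W + 0)*6))/4 = -(W + L*(W*6))/4 = -(W + L*(6*W))/4 = -(W + 6*L*W)/4 = -W/4 - 3*L*W/2)
√((-59393 - f(256, 104)) + C(50, -219)) = √((-59393 - (-1)*104*(1 + 6*256)/4) + (-518 - 81*50)) = √((-59393 - (-1)*104*(1 + 1536)/4) + (-518 - 4050)) = √((-59393 - (-1)*104*1537/4) - 4568) = √((-59393 - 1*(-39962)) - 4568) = √((-59393 + 39962) - 4568) = √(-19431 - 4568) = √(-23999) = I*√23999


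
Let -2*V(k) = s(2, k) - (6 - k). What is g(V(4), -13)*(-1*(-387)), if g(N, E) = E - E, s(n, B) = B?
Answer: 0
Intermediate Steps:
V(k) = 3 - k (V(k) = -(k - (6 - k))/2 = -(k + (-6 + k))/2 = -(-6 + 2*k)/2 = 3 - k)
g(N, E) = 0
g(V(4), -13)*(-1*(-387)) = 0*(-1*(-387)) = 0*387 = 0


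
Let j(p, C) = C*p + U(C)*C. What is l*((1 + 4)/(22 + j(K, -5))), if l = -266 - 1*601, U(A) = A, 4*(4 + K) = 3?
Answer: -17340/253 ≈ -68.538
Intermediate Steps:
K = -13/4 (K = -4 + (¼)*3 = -4 + ¾ = -13/4 ≈ -3.2500)
j(p, C) = C² + C*p (j(p, C) = C*p + C*C = C*p + C² = C² + C*p)
l = -867 (l = -266 - 601 = -867)
l*((1 + 4)/(22 + j(K, -5))) = -867*(1 + 4)/(22 - 5*(-5 - 13/4)) = -4335/(22 - 5*(-33/4)) = -4335/(22 + 165/4) = -4335/253/4 = -4335*4/253 = -867*20/253 = -17340/253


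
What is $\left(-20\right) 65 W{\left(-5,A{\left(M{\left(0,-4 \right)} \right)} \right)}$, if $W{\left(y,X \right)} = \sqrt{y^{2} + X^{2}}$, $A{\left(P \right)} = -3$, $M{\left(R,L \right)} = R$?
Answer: $- 1300 \sqrt{34} \approx -7580.2$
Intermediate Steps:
$W{\left(y,X \right)} = \sqrt{X^{2} + y^{2}}$
$\left(-20\right) 65 W{\left(-5,A{\left(M{\left(0,-4 \right)} \right)} \right)} = \left(-20\right) 65 \sqrt{\left(-3\right)^{2} + \left(-5\right)^{2}} = - 1300 \sqrt{9 + 25} = - 1300 \sqrt{34}$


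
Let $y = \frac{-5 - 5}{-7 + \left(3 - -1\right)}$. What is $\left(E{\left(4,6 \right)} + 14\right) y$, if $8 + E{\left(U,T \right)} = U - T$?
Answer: $\frac{40}{3} \approx 13.333$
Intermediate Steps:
$E{\left(U,T \right)} = -8 + U - T$ ($E{\left(U,T \right)} = -8 - \left(T - U\right) = -8 + U - T$)
$y = \frac{10}{3}$ ($y = - \frac{10}{-7 + \left(3 + 1\right)} = - \frac{10}{-7 + 4} = - \frac{10}{-3} = \left(-10\right) \left(- \frac{1}{3}\right) = \frac{10}{3} \approx 3.3333$)
$\left(E{\left(4,6 \right)} + 14\right) y = \left(\left(-8 + 4 - 6\right) + 14\right) \frac{10}{3} = \left(-10 + 14\right) \frac{10}{3} = 4 \cdot \frac{10}{3} = \frac{40}{3}$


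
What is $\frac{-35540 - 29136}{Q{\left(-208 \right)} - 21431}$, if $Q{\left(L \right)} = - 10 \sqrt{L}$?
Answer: $\frac{1386071356}{459308561} - \frac{2587040 i \sqrt{13}}{459308561} \approx 3.0177 - 0.020308 i$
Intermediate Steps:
$\frac{-35540 - 29136}{Q{\left(-208 \right)} - 21431} = \frac{-35540 - 29136}{- 10 \sqrt{-208} - 21431} = - \frac{64676}{- 10 \cdot 4 i \sqrt{13} - 21431} = - \frac{64676}{- 40 i \sqrt{13} - 21431} = - \frac{64676}{-21431 - 40 i \sqrt{13}}$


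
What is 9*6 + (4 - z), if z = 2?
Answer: 56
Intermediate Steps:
9*6 + (4 - z) = 9*6 + (4 - 1*2) = 54 + (4 - 2) = 54 + 2 = 56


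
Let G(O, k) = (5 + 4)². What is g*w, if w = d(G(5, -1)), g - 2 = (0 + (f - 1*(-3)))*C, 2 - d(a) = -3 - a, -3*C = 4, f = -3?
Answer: 172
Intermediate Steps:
G(O, k) = 81 (G(O, k) = 9² = 81)
C = -4/3 (C = -⅓*4 = -4/3 ≈ -1.3333)
d(a) = 5 + a (d(a) = 2 - (-3 - a) = 2 + (3 + a) = 5 + a)
g = 2 (g = 2 + (0 + (-3 - 1*(-3)))*(-4/3) = 2 + (0 + (-3 + 3))*(-4/3) = 2 + (0 + 0)*(-4/3) = 2 + 0*(-4/3) = 2 + 0 = 2)
w = 86 (w = 5 + 81 = 86)
g*w = 2*86 = 172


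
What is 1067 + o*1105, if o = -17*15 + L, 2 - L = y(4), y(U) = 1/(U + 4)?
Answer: -2229089/8 ≈ -2.7864e+5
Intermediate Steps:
y(U) = 1/(4 + U)
L = 15/8 (L = 2 - 1/(4 + 4) = 2 - 1/8 = 2 - 1*⅛ = 2 - ⅛ = 15/8 ≈ 1.8750)
o = -2025/8 (o = -17*15 + 15/8 = -255 + 15/8 = -2025/8 ≈ -253.13)
1067 + o*1105 = 1067 - 2025/8*1105 = 1067 - 2237625/8 = -2229089/8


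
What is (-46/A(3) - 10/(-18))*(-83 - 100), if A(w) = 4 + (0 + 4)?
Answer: 11407/12 ≈ 950.58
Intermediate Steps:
A(w) = 8 (A(w) = 4 + 4 = 8)
(-46/A(3) - 10/(-18))*(-83 - 100) = (-46/8 - 10/(-18))*(-83 - 100) = (-46*1/8 - 10*(-1/18))*(-183) = (-23/4 + 5/9)*(-183) = -187/36*(-183) = 11407/12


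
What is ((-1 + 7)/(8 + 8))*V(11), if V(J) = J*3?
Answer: 99/8 ≈ 12.375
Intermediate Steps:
V(J) = 3*J
((-1 + 7)/(8 + 8))*V(11) = ((-1 + 7)/(8 + 8))*(3*11) = (6/16)*33 = (6*(1/16))*33 = (3/8)*33 = 99/8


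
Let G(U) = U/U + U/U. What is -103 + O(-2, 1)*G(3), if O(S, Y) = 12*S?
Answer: -151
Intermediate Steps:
G(U) = 2 (G(U) = 1 + 1 = 2)
-103 + O(-2, 1)*G(3) = -103 + (12*(-2))*2 = -103 - 24*2 = -103 - 48 = -151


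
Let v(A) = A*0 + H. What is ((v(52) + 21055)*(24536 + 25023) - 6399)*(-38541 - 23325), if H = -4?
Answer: -64542329965260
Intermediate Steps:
v(A) = -4 (v(A) = A*0 - 4 = 0 - 4 = -4)
((v(52) + 21055)*(24536 + 25023) - 6399)*(-38541 - 23325) = ((-4 + 21055)*(24536 + 25023) - 6399)*(-38541 - 23325) = (21051*49559 - 6399)*(-61866) = (1043266509 - 6399)*(-61866) = 1043260110*(-61866) = -64542329965260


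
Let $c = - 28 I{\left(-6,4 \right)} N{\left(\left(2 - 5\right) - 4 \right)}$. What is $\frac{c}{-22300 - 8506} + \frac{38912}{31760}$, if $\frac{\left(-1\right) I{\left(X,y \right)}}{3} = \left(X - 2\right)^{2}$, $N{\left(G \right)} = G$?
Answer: $\frac{74809856}{30574955} \approx 2.4468$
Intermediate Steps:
$I{\left(X,y \right)} = - 3 \left(-2 + X\right)^{2}$ ($I{\left(X,y \right)} = - 3 \left(X - 2\right)^{2} = - 3 \left(-2 + X\right)^{2}$)
$c = -37632$ ($c = - 28 \left(- 3 \left(-2 - 6\right)^{2}\right) \left(\left(2 - 5\right) - 4\right) = - 28 \left(- 3 \left(-8\right)^{2}\right) \left(-3 - 4\right) = - 28 \left(\left(-3\right) 64\right) \left(-7\right) = \left(-28\right) \left(-192\right) \left(-7\right) = 5376 \left(-7\right) = -37632$)
$\frac{c}{-22300 - 8506} + \frac{38912}{31760} = - \frac{37632}{-22300 - 8506} + \frac{38912}{31760} = - \frac{37632}{-22300 - 8506} + 38912 \cdot \frac{1}{31760} = - \frac{37632}{-30806} + \frac{2432}{1985} = \left(-37632\right) \left(- \frac{1}{30806}\right) + \frac{2432}{1985} = \frac{18816}{15403} + \frac{2432}{1985} = \frac{74809856}{30574955}$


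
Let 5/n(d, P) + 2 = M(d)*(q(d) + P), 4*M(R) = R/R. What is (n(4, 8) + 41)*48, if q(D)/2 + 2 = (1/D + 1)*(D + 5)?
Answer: 74736/37 ≈ 2019.9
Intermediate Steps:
M(R) = ¼ (M(R) = (R/R)/4 = (¼)*1 = ¼)
q(D) = -4 + 2*(1 + 1/D)*(5 + D) (q(D) = -4 + 2*((1/D + 1)*(D + 5)) = -4 + 2*((1/D + 1)*(5 + D)) = -4 + 2*((1 + 1/D)*(5 + D)) = -4 + 2*(1 + 1/D)*(5 + D))
n(d, P) = 5/(d/2 + P/4 + 5/(2*d)) (n(d, P) = 5/(-2 + ((8 + 2*d + 10/d) + P)/4) = 5/(-2 + (8 + P + 2*d + 10/d)/4) = 5/(-2 + (2 + d/2 + P/4 + 5/(2*d))) = 5/(d/2 + P/4 + 5/(2*d)))
(n(4, 8) + 41)*48 = (20*4/(10 + 2*4² + 8*4) + 41)*48 = (20*4/(10 + 2*16 + 32) + 41)*48 = (20*4/(10 + 32 + 32) + 41)*48 = (20*4/74 + 41)*48 = (20*4*(1/74) + 41)*48 = (40/37 + 41)*48 = (1557/37)*48 = 74736/37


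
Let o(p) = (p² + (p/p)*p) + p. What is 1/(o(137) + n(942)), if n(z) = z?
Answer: 1/19985 ≈ 5.0038e-5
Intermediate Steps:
o(p) = p² + 2*p (o(p) = (p² + 1*p) + p = (p² + p) + p = (p + p²) + p = p² + 2*p)
1/(o(137) + n(942)) = 1/(137*(2 + 137) + 942) = 1/(137*139 + 942) = 1/(19043 + 942) = 1/19985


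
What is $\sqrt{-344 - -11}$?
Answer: $3 i \sqrt{37} \approx 18.248 i$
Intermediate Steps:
$\sqrt{-344 - -11} = \sqrt{-344 + \left(-30 + 41\right)} = \sqrt{-344 + 11} = \sqrt{-333} = 3 i \sqrt{37}$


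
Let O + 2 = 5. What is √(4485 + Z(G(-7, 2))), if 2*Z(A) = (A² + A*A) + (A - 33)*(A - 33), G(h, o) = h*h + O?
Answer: 17*√102/2 ≈ 85.846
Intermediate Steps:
O = 3 (O = -2 + 5 = 3)
G(h, o) = 3 + h² (G(h, o) = h*h + 3 = h² + 3 = 3 + h²)
Z(A) = A² + (-33 + A)²/2 (Z(A) = ((A² + A*A) + (A - 33)*(A - 33))/2 = ((A² + A²) + (-33 + A)*(-33 + A))/2 = (2*A² + (-33 + A)²)/2 = ((-33 + A)² + 2*A²)/2 = A² + (-33 + A)²/2)
√(4485 + Z(G(-7, 2))) = √(4485 + ((3 + (-7)²)² + (-33 + (3 + (-7)²))²/2)) = √(4485 + ((3 + 49)² + (-33 + (3 + 49))²/2)) = √(4485 + (52² + (-33 + 52)²/2)) = √(4485 + (2704 + (½)*19²)) = √(4485 + (2704 + (½)*361)) = √(4485 + (2704 + 361/2)) = √(4485 + 5769/2) = √(14739/2) = 17*√102/2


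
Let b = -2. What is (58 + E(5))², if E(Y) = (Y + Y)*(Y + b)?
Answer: 7744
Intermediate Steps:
E(Y) = 2*Y*(-2 + Y) (E(Y) = (Y + Y)*(Y - 2) = (2*Y)*(-2 + Y) = 2*Y*(-2 + Y))
(58 + E(5))² = (58 + 2*5*(-2 + 5))² = (58 + 2*5*3)² = (58 + 30)² = 88² = 7744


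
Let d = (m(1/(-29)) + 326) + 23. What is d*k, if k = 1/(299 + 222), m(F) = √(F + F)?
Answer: 349/521 + I*√58/15109 ≈ 0.66987 + 0.00050406*I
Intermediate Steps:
m(F) = √2*√F (m(F) = √(2*F) = √2*√F)
k = 1/521 ≈ 0.0019194
d = 349 + I*√58/29 (d = (√2*√(1/(-29)) + 326) + 23 = (√2*√(-1/29) + 326) + 23 = (√2*(I*√29/29) + 326) + 23 = (I*√58/29 + 326) + 23 = (326 + I*√58/29) + 23 = 349 + I*√58/29 ≈ 349.0 + 0.26261*I)
d*k = (349 + I*√58/29)*(1/521) = 349/521 + I*√58/15109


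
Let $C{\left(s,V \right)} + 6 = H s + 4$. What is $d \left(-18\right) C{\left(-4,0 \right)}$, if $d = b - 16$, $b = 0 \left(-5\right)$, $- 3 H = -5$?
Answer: $-2496$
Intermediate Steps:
$H = \frac{5}{3}$ ($H = \left(- \frac{1}{3}\right) \left(-5\right) = \frac{5}{3} \approx 1.6667$)
$b = 0$
$d = -16$ ($d = 0 - 16 = -16$)
$C{\left(s,V \right)} = -2 + \frac{5 s}{3}$ ($C{\left(s,V \right)} = -6 + \left(\frac{5 s}{3} + 4\right) = -6 + \left(4 + \frac{5 s}{3}\right) = -2 + \frac{5 s}{3}$)
$d \left(-18\right) C{\left(-4,0 \right)} = \left(-16\right) \left(-18\right) \left(-2 + \frac{5}{3} \left(-4\right)\right) = 288 \left(-2 - \frac{20}{3}\right) = 288 \left(- \frac{26}{3}\right) = -2496$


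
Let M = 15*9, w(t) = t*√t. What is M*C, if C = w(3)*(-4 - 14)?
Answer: -7290*√3 ≈ -12627.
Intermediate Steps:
w(t) = t^(3/2)
C = -54*√3 (C = 3^(3/2)*(-4 - 14) = (3*√3)*(-18) = -54*√3 ≈ -93.531)
M = 135
M*C = 135*(-54*√3) = -7290*√3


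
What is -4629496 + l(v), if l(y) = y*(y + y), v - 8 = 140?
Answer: -4585688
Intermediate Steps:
v = 148 (v = 8 + 140 = 148)
l(y) = 2*y² (l(y) = y*(2*y) = 2*y²)
-4629496 + l(v) = -4629496 + 2*148² = -4629496 + 2*21904 = -4629496 + 43808 = -4585688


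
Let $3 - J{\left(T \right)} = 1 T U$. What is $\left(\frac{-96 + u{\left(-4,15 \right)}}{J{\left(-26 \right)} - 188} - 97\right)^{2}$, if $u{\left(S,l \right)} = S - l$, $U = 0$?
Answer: $\frac{12716356}{1369} \approx 9288.8$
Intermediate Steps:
$J{\left(T \right)} = 3$ ($J{\left(T \right)} = 3 - 1 T 0 = 3 - T 0 = 3 - 0 = 3 + 0 = 3$)
$\left(\frac{-96 + u{\left(-4,15 \right)}}{J{\left(-26 \right)} - 188} - 97\right)^{2} = \left(\frac{-96 - 19}{3 - 188} - 97\right)^{2} = \left(\frac{-96 - 19}{-185} - 97\right)^{2} = \left(\left(-96 - 19\right) \left(- \frac{1}{185}\right) - 97\right)^{2} = \left(\left(-115\right) \left(- \frac{1}{185}\right) - 97\right)^{2} = \left(\frac{23}{37} - 97\right)^{2} = \left(- \frac{3566}{37}\right)^{2} = \frac{12716356}{1369}$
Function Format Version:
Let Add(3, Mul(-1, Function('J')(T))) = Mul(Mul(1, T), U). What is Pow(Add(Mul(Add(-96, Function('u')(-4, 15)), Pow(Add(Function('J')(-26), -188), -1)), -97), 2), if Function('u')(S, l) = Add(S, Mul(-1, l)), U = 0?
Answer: Rational(12716356, 1369) ≈ 9288.8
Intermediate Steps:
Function('J')(T) = 3 (Function('J')(T) = Add(3, Mul(-1, Mul(Mul(1, T), 0))) = Add(3, Mul(-1, Mul(T, 0))) = Add(3, Mul(-1, 0)) = Add(3, 0) = 3)
Pow(Add(Mul(Add(-96, Function('u')(-4, 15)), Pow(Add(Function('J')(-26), -188), -1)), -97), 2) = Pow(Add(Mul(Add(-96, Add(-4, Mul(-1, 15))), Pow(Add(3, -188), -1)), -97), 2) = Pow(Add(Mul(Add(-96, Add(-4, -15)), Pow(-185, -1)), -97), 2) = Pow(Add(Mul(Add(-96, -19), Rational(-1, 185)), -97), 2) = Pow(Add(Mul(-115, Rational(-1, 185)), -97), 2) = Pow(Add(Rational(23, 37), -97), 2) = Pow(Rational(-3566, 37), 2) = Rational(12716356, 1369)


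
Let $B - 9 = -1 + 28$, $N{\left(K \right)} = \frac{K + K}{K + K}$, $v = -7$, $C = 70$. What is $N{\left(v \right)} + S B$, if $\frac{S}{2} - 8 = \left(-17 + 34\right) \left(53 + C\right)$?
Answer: $151129$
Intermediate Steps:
$N{\left(K \right)} = 1$ ($N{\left(K \right)} = \frac{2 K}{2 K} = 2 K \frac{1}{2 K} = 1$)
$S = 4198$ ($S = 16 + 2 \left(-17 + 34\right) \left(53 + 70\right) = 16 + 2 \cdot 17 \cdot 123 = 16 + 2 \cdot 2091 = 16 + 4182 = 4198$)
$B = 36$ ($B = 9 + \left(-1 + 28\right) = 9 + 27 = 36$)
$N{\left(v \right)} + S B = 1 + 4198 \cdot 36 = 1 + 151128 = 151129$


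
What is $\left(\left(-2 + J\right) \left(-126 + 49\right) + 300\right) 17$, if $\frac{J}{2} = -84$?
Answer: $227630$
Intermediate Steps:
$J = -168$ ($J = 2 \left(-84\right) = -168$)
$\left(\left(-2 + J\right) \left(-126 + 49\right) + 300\right) 17 = \left(\left(-2 - 168\right) \left(-126 + 49\right) + 300\right) 17 = \left(\left(-170\right) \left(-77\right) + 300\right) 17 = \left(13090 + 300\right) 17 = 13390 \cdot 17 = 227630$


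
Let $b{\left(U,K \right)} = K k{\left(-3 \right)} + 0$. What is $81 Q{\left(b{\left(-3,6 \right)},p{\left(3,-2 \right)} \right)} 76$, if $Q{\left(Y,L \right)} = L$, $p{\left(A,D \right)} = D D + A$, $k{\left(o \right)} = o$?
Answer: $43092$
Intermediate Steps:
$p{\left(A,D \right)} = A + D^{2}$ ($p{\left(A,D \right)} = D^{2} + A = A + D^{2}$)
$b{\left(U,K \right)} = - 3 K$ ($b{\left(U,K \right)} = K \left(-3\right) + 0 = - 3 K + 0 = - 3 K$)
$81 Q{\left(b{\left(-3,6 \right)},p{\left(3,-2 \right)} \right)} 76 = 81 \left(3 + \left(-2\right)^{2}\right) 76 = 81 \left(3 + 4\right) 76 = 81 \cdot 7 \cdot 76 = 567 \cdot 76 = 43092$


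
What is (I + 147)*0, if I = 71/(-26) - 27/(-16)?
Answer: 0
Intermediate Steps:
I = -217/208 (I = 71*(-1/26) - 27*(-1/16) = -71/26 + 27/16 = -217/208 ≈ -1.0433)
(I + 147)*0 = (-217/208 + 147)*0 = (30359/208)*0 = 0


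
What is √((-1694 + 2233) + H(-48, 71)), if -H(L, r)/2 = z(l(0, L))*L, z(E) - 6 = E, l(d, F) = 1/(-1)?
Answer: √1019 ≈ 31.922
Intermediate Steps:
l(d, F) = -1
z(E) = 6 + E
H(L, r) = -10*L (H(L, r) = -2*(6 - 1)*L = -10*L)
√((-1694 + 2233) + H(-48, 71)) = √((-1694 + 2233) - 10*(-48)) = √(539 + 480) = √1019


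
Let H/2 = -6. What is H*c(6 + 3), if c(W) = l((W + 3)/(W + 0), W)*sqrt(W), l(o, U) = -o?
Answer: 48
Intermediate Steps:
H = -12 (H = 2*(-6) = -12)
c(W) = -(3 + W)/sqrt(W) (c(W) = (-(W + 3)/(W + 0))*sqrt(W) = (-(3 + W)/W)*sqrt(W) = -(3 + W)/sqrt(W))
H*c(6 + 3) = -12*(-3 - (6 + 3))/sqrt(6 + 3) = -12*(-3 - 1*9)/sqrt(9) = -4*(-3 - 9) = -4*(-12) = -12*(-4) = 48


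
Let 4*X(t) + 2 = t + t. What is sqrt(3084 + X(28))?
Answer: sqrt(12390)/2 ≈ 55.655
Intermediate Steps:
X(t) = -1/2 + t/2 (X(t) = -1/2 + (t + t)/4 = -1/2 + (2*t)/4 = -1/2 + t/2)
sqrt(3084 + X(28)) = sqrt(3084 + (-1/2 + (1/2)*28)) = sqrt(3084 + (-1/2 + 14)) = sqrt(3084 + 27/2) = sqrt(6195/2) = sqrt(12390)/2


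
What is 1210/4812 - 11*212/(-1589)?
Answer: 6572137/3823134 ≈ 1.7190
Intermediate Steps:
1210/4812 - 11*212/(-1589) = 1210*(1/4812) - 2332*(-1/1589) = 605/2406 + 2332/1589 = 6572137/3823134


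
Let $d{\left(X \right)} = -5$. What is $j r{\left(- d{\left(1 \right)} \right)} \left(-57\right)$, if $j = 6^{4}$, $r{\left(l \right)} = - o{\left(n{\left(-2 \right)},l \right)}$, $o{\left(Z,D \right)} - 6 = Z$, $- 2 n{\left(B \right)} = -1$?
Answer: $480168$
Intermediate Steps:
$n{\left(B \right)} = \frac{1}{2}$ ($n{\left(B \right)} = \left(- \frac{1}{2}\right) \left(-1\right) = \frac{1}{2}$)
$o{\left(Z,D \right)} = 6 + Z$
$r{\left(l \right)} = - \frac{13}{2}$ ($r{\left(l \right)} = - (6 + \frac{1}{2}) = \left(-1\right) \frac{13}{2} = - \frac{13}{2}$)
$j = 1296$
$j r{\left(- d{\left(1 \right)} \right)} \left(-57\right) = 1296 \left(- \frac{13}{2}\right) \left(-57\right) = \left(-8424\right) \left(-57\right) = 480168$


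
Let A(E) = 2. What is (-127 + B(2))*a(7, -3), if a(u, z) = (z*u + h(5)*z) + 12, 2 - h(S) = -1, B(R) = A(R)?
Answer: 2250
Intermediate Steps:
B(R) = 2
h(S) = 3 (h(S) = 2 - 1*(-1) = 2 + 1 = 3)
a(u, z) = 12 + 3*z + u*z (a(u, z) = (z*u + 3*z) + 12 = (u*z + 3*z) + 12 = (3*z + u*z) + 12 = 12 + 3*z + u*z)
(-127 + B(2))*a(7, -3) = (-127 + 2)*(12 + 3*(-3) + 7*(-3)) = -125*(12 - 9 - 21) = -125*(-18) = 2250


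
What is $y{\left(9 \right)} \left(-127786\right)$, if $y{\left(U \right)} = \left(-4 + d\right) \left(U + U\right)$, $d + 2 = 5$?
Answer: $2300148$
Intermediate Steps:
$d = 3$ ($d = -2 + 5 = 3$)
$y{\left(U \right)} = - 2 U$ ($y{\left(U \right)} = \left(-4 + 3\right) \left(U + U\right) = - 2 U$)
$y{\left(9 \right)} \left(-127786\right) = \left(-2\right) 9 \left(-127786\right) = \left(-18\right) \left(-127786\right) = 2300148$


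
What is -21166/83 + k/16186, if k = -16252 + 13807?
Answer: -342795811/1343438 ≈ -255.16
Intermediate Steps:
k = -2445
-21166/83 + k/16186 = -21166/83 - 2445/16186 = -342795811/1343438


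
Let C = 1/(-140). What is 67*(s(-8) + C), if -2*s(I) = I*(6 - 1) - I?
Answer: 150013/140 ≈ 1071.5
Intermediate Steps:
s(I) = -2*I (s(I) = -(I*(6 - 1) - I)/2 = -(I*5 - I)/2 = -(5*I - I)/2 = -2*I)
C = -1/140 ≈ -0.0071429
67*(s(-8) + C) = 67*(-2*(-8) - 1/140) = 67*(16 - 1/140) = 67*(2239/140) = 150013/140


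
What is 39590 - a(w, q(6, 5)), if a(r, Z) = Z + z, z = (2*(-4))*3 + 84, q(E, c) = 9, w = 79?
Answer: 39521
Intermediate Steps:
z = 60 (z = -8*3 + 84 = -24 + 84 = 60)
a(r, Z) = 60 + Z (a(r, Z) = Z + 60 = 60 + Z)
39590 - a(w, q(6, 5)) = 39590 - (60 + 9) = 39590 - 1*69 = 39590 - 69 = 39521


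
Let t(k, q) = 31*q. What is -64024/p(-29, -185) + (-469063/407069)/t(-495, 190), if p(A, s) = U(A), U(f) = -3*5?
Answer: 30701253295579/7192909230 ≈ 4268.3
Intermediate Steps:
U(f) = -15
p(A, s) = -15
-64024/p(-29, -185) + (-469063/407069)/t(-495, 190) = -64024/(-15) + (-469063/407069)/((31*190)) = -64024*(-1/15) - 469063*1/407069/5890 = 64024/15 - 469063/407069*1/5890 = 64024/15 - 469063/2397636410 = 30701253295579/7192909230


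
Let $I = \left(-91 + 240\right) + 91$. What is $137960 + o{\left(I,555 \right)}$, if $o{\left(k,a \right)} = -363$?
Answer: $137597$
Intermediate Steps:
$I = 240$ ($I = 149 + 91 = 240$)
$137960 + o{\left(I,555 \right)} = 137960 - 363 = 137597$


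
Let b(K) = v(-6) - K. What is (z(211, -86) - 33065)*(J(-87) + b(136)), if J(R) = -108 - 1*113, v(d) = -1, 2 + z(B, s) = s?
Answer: 11868774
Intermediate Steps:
z(B, s) = -2 + s
J(R) = -221 (J(R) = -108 - 113 = -221)
b(K) = -1 - K
(z(211, -86) - 33065)*(J(-87) + b(136)) = ((-2 - 86) - 33065)*(-221 + (-1 - 1*136)) = (-88 - 33065)*(-221 + (-1 - 136)) = -33153*(-221 - 137) = -33153*(-358) = 11868774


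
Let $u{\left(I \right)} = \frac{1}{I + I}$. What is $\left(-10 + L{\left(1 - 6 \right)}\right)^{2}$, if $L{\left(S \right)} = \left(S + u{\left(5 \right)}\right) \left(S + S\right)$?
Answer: $1521$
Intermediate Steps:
$u{\left(I \right)} = \frac{1}{2 I}$
$L{\left(S \right)} = 2 S \left(\frac{1}{10} + S\right)$ ($L{\left(S \right)} = \left(S + \frac{1}{2 \cdot 5}\right) \left(S + S\right) = \left(S + \frac{1}{2} \cdot \frac{1}{5}\right) 2 S = \left(S + \frac{1}{10}\right) 2 S = \left(\frac{1}{10} + S\right) 2 S = 2 S \left(\frac{1}{10} + S\right)$)
$\left(-10 + L{\left(1 - 6 \right)}\right)^{2} = \left(-10 + \frac{\left(1 - 6\right) \left(1 + 10 \left(1 - 6\right)\right)}{5}\right)^{2} = \left(-10 + \frac{1}{5} \left(-5\right) \left(1 + 10 \left(-5\right)\right)\right)^{2} = \left(-10 + \frac{1}{5} \left(-5\right) \left(1 - 50\right)\right)^{2} = \left(-10 + \frac{1}{5} \left(-5\right) \left(-49\right)\right)^{2} = \left(-10 + 49\right)^{2} = 39^{2} = 1521$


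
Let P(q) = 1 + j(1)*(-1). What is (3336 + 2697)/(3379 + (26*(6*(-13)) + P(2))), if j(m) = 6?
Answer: 6033/1346 ≈ 4.4822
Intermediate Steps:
P(q) = -5 (P(q) = 1 + 6*(-1) = 1 - 6 = -5)
(3336 + 2697)/(3379 + (26*(6*(-13)) + P(2))) = (3336 + 2697)/(3379 + (26*(6*(-13)) - 5)) = 6033/(3379 + (26*(-78) - 5)) = 6033/(3379 + (-2028 - 5)) = 6033/(3379 - 2033) = 6033/1346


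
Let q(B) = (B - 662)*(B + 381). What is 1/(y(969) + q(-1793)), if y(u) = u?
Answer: 1/3467429 ≈ 2.8840e-7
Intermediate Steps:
q(B) = (-662 + B)*(381 + B)
1/(y(969) + q(-1793)) = 1/(969 + (-252222 + (-1793)² - 281*(-1793))) = 1/(969 + (-252222 + 3214849 + 503833)) = 1/(969 + 3466460) = 1/3467429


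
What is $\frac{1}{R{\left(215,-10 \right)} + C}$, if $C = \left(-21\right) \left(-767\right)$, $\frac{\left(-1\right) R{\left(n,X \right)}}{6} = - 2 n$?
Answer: $\frac{1}{18687} \approx 5.3513 \cdot 10^{-5}$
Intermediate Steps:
$R{\left(n,X \right)} = 12 n$ ($R{\left(n,X \right)} = - 6 \left(- 2 n\right) = 12 n$)
$C = 16107$
$\frac{1}{R{\left(215,-10 \right)} + C} = \frac{1}{12 \cdot 215 + 16107} = \frac{1}{2580 + 16107} = \frac{1}{18687}$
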